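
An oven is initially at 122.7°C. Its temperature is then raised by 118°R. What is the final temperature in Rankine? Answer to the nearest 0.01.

830.53°R

The 118°R change is an interval, so only the factor 5/9 applies: +118 × 5/9 = +65.5556°C.
Final Celsius temperature: 122.7000 + 65.5556 = 188.2556°C.
In Rankine: 188.2556 × 1.8 + 491.67 = 830.53°R.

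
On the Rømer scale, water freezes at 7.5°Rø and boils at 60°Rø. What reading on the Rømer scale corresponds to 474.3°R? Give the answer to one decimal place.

2.4°Rø

First in Celsius: (474.3 - 491.67) × 5/9 = -9.6500°C.
Linearly onto the Rømer scale: 7.5 + (-9.6500 / 100) × (60 - 7.5) = 2.4°Rø.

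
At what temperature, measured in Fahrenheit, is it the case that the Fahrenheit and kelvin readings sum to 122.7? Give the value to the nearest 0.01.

-85.29°F

Let F be the Fahrenheit reading. The kelvin reading is K = 5/9·F + 255.372.
Require F + K = 122.7: (14/9)·F + 255.372 = 122.7.
F = (122.7 - 255.372) / (14/9) = -85.29.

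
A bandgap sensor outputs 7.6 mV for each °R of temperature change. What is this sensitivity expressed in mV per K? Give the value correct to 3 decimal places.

Since only a temperature interval is involved, the additive offset between the scales drops out.
A change of 1 K is a change of 1.8°R, so per K the value is 7.6 × 1.8 = 13.680.

13.680 mV per K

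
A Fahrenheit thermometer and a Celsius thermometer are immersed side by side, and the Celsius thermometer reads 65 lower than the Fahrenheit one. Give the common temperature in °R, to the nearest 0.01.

Let x be the Fahrenheit reading; then the Celsius reading is 5/9·x - 17.7778.
(5/9·x - 17.7778) - x = -65  ⇒  (-4/9)·x = -47.2222  ⇒  x = 106.2500°F.
In Celsius: (106.25 - 32) × 5/9 = 41.2500°C.
In Rankine: 41.2500 × 1.8 + 491.67 = 565.92°R.

565.92°R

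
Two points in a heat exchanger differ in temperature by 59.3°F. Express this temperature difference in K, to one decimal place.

32.9 K

Only the scale ratio 5/9 matters for a change in temperature.
59.3 × 5/9 = 32.9.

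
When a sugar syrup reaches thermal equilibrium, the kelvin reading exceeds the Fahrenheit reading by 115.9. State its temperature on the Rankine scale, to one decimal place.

773.5°R

Let x be the Fahrenheit reading; then the kelvin reading is 5/9·x + 255.372.
(5/9·x + 255.372) - x = 115.9  ⇒  (-4/9)·x = -139.472  ⇒  x = 313.8125°F.
In Celsius: (313.8125 - 32) × 5/9 = 156.5625°C.
In Rankine: 156.5625 × 1.8 + 491.67 = 773.5°R.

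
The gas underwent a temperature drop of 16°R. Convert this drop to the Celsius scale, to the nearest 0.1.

An interval of 1°R corresponds to 5/9°C.
16 × 5/9 = 8.9.

8.9°C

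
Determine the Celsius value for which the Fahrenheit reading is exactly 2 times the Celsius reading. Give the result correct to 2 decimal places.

Let C be the Celsius reading. The Fahrenheit reading is F = 1.8·C + 32.
Require F = 2·C: 1.8·C + 32 = 2·C.
(-0.2)·C = -32  ⇒  C = 160.00.

160.00°C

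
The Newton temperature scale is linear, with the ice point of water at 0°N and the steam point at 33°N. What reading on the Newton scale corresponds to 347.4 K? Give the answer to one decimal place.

First in Celsius: 347.4 - 273.15 = 74.2500°C.
Linearly onto the Newton scale: 0 + (74.2500 / 100) × (33 - 0) = 24.5°N.

24.5°N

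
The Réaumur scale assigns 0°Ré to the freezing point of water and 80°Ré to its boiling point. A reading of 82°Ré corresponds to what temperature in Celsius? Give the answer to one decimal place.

Linear interpolation between the fixed points: C = (82 - 0) × 100 / (80 - 0) = 102.5000°C.

102.5°C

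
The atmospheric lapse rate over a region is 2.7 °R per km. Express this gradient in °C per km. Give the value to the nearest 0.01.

1.50 °C/km

Since only a temperature interval is involved, the additive offset between the scales drops out.
A change of 1°R is a change of 5/9°C, so 2.7 × 5/9 = 1.50.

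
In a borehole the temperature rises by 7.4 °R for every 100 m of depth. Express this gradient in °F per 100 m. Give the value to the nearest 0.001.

7.400 °F/100 m

The quantity depends on a temperature interval, so only the ratio of degree sizes applies; the offset between the scales is irrelevant.
A change of 1°R is a change of 1°F, so 7.4 × 1 = 7.400.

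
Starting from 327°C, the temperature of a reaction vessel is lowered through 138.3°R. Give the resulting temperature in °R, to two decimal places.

941.97°R

The 138.3°R change is an interval, so only the factor 5/9 applies: -138.3 × 5/9 = -76.8333°C.
Final Celsius temperature: 327.0000 - 76.8333 = 250.1667°C.
In Rankine: 250.1667 × 1.8 + 491.67 = 941.97°R.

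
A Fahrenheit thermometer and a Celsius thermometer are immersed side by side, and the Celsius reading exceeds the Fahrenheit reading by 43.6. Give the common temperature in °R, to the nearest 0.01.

Let x be the Fahrenheit reading; then the Celsius reading is 5/9·x - 17.7778.
(5/9·x - 17.7778) - x = 43.6  ⇒  (-4/9)·x = 61.3778  ⇒  x = -138.1000°F.
In Celsius: (-138.1 - 32) × 5/9 = -94.5000°C.
In Rankine: -94.5000 × 1.8 + 491.67 = 321.57°R.

321.57°R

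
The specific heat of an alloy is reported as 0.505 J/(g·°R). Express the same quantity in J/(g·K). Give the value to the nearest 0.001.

Since only a temperature interval is involved, the additive offset between the scales drops out.
A change of 1 K is a change of 1.8°R, so per K the value is 0.505 × 1.8 = 0.909.

0.909 J/(g·K)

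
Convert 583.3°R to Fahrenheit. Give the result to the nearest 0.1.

In Celsius: (583.3 - 491.67) × 5/9 = 50.9056°C.
In Fahrenheit: 50.9056 × 1.8 + 32 = 123.6°F.

123.6°F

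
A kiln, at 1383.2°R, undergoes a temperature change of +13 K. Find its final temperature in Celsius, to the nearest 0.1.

Initial temperature in Celsius: (1383.2 - 491.67) × 5/9 = 495.2944°C.
The 13 K change is an interval; Kelvin and Celsius degrees are the same size, so ΔC = +13°C.
Final Celsius temperature: 495.2944 + 13.0000 = 508.2944°C.

508.3°C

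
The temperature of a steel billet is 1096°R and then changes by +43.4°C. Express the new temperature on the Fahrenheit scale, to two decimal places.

Initial temperature in Celsius: (1096 - 491.67) × 5/9 = 335.7389°C.
Final Celsius temperature: 335.7389 + 43.4000 = 379.1389°C.
In Fahrenheit: 379.1389 × 1.8 + 32 = 714.45°F.

714.45°F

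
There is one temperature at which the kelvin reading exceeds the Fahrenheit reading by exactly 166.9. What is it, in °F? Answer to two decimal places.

Let F be the Fahrenheit reading. The kelvin reading is K = 5/9·F + 255.372.
Require K - F = 166.9: (-4/9)·F + 255.372 = 166.9.
F = (166.9 - 255.372) / (-4/9) = 199.06.

199.06°F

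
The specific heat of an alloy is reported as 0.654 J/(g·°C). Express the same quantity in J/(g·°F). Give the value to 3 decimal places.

0.363 J/(g·°F)

Since only a temperature interval is involved, the additive offset between the scales drops out.
A change of 1°F is a change of 5/9°C, so per °F the value is 0.654 × 5/9 = 0.363.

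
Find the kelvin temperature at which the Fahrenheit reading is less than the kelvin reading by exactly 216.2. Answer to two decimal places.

304.34 K

Let K be the kelvin reading. The Fahrenheit reading is F = 1.8·K - 459.67.
Require F - K = -216.2: (0.8)·K - 459.67 = -216.2.
K = (-216.2 + 459.67) / (0.8) = 304.34.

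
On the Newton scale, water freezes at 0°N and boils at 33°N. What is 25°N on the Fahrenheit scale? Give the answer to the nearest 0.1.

Linear interpolation between the fixed points: C = (25 - 0) × 100 / (33 - 0) = 75.7576°C.
Then 75.7576 × 1.8 + 32 = 168.4°F.

168.4°F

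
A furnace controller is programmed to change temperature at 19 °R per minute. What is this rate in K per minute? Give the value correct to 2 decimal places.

The quantity depends on a temperature interval, so only the ratio of degree sizes applies; the offset between the scales is irrelevant.
A change of 1°R is a change of 5/9 K, so 19 × 5/9 = 10.56.

10.56 K/minute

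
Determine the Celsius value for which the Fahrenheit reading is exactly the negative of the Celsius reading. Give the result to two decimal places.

-11.43°C

Let C be the Celsius reading. The Fahrenheit reading is F = 1.8·C + 32.
Require F = -1·C: 1.8·C + 32 = -1·C.
(2.8)·C = -32  ⇒  C = -11.43.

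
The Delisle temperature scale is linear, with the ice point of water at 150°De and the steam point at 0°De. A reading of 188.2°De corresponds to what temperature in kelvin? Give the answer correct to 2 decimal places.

Linear interpolation between the fixed points: C = (188.2 - 150) × 100 / (0 - 150) = -25.4667°C.
Then -25.4667 + 273.15 = 247.68 K.

247.68 K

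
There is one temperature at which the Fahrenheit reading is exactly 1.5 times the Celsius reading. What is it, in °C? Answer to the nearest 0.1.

-106.7°C

Let C be the Celsius reading. The Fahrenheit reading is F = 1.8·C + 32.
Require F = 1.5·C: 1.8·C + 32 = 1.5·C.
(0.3)·C = -32  ⇒  C = -106.7.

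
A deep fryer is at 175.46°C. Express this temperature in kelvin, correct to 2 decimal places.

448.61 K

In kelvin: 175.4600 + 273.15 = 448.61 K.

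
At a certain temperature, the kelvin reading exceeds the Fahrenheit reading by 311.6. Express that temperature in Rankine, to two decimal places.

Let x be the Fahrenheit reading; then the kelvin reading is 5/9·x + 255.372.
(5/9·x + 255.372) - x = 311.6  ⇒  (-4/9)·x = 56.2278  ⇒  x = -126.5125°F.
In Celsius: (-126.5125 - 32) × 5/9 = -88.0625°C.
In Rankine: -88.0625 × 1.8 + 491.67 = 333.16°R.

333.16°R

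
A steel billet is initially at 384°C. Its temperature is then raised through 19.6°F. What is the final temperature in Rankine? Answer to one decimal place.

1202.5°R

The 19.6°F change is an interval, so only the factor 5/9 applies: +19.6 × 5/9 = +10.8889°C.
Final Celsius temperature: 384.0000 + 10.8889 = 394.8889°C.
In Rankine: 394.8889 × 1.8 + 491.67 = 1202.5°R.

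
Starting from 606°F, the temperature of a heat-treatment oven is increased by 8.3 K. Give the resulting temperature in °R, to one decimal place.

1080.6°R

Initial temperature in Celsius: (606 - 32) × 5/9 = 318.8889°C.
The 8.3 K change is an interval; Kelvin and Celsius degrees are the same size, so ΔC = +8.3°C.
Final Celsius temperature: 318.8889 + 8.3000 = 327.1889°C.
In Rankine: 327.1889 × 1.8 + 491.67 = 1080.6°R.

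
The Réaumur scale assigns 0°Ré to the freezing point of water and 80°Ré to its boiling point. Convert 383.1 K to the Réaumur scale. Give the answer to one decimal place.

88.0°Ré

First in Celsius: 383.1 - 273.15 = 109.9500°C.
Linearly onto the Réaumur scale: 0 + (109.9500 / 100) × (80 - 0) = 88.0°Ré.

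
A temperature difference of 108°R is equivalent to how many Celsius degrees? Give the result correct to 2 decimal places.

An interval of 1°R corresponds to 5/9°C.
108 × 5/9 = 60.00.

60.00°C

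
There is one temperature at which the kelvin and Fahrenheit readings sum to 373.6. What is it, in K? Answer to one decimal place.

297.6 K

Let K be the kelvin reading. The Fahrenheit reading is F = 1.8·K - 459.67.
Require K + F = 373.6: (2.8)·K - 459.67 = 373.6.
K = (373.6 + 459.67) / (2.8) = 297.6.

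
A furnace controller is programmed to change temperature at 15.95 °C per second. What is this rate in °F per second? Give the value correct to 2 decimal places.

Since only a temperature interval is involved, the additive offset between the scales drops out.
A change of 1°C is a change of 1.8°F, so 15.95 × 1.8 = 28.71.

28.71 °F/second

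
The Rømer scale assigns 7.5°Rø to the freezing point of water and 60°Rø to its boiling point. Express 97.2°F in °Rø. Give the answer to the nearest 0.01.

First in Celsius: (97.2 - 32) × 5/9 = 36.2222°C.
Linearly onto the Rømer scale: 7.5 + (36.2222 / 100) × (60 - 7.5) = 26.52°Rø.

26.52°Rø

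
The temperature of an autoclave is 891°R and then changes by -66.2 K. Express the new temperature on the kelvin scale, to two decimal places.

428.80 K

Initial temperature in Celsius: (891 - 491.67) × 5/9 = 221.8500°C.
The 66.2 K change is an interval; Kelvin and Celsius degrees are the same size, so ΔC = -66.2°C.
Final Celsius temperature: 221.8500 - 66.2000 = 155.6500°C.
In kelvin: 155.6500 + 273.15 = 428.80 K.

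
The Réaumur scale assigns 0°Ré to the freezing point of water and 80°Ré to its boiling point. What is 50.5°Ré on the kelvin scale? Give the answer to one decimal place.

Linear interpolation between the fixed points: C = (50.5 - 0) × 100 / (80 - 0) = 63.1250°C.
Then 63.1250 + 273.15 = 336.3 K.

336.3 K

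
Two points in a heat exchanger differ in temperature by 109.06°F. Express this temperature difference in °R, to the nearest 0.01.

Fahrenheit and Rankine degrees are the same size, so the interval is unchanged: 109.06.

109.06°R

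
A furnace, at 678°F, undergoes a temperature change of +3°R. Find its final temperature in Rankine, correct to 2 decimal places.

Initial temperature in Celsius: (678 - 32) × 5/9 = 358.8889°C.
The 3°R change is an interval, so only the factor 5/9 applies: +3 × 5/9 = +1.6667°C.
Final Celsius temperature: 358.8889 + 1.6667 = 360.5556°C.
In Rankine: 360.5556 × 1.8 + 491.67 = 1140.67°R.

1140.67°R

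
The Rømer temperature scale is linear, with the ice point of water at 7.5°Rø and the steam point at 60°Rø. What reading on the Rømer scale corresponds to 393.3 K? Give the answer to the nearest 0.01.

First in Celsius: 393.3 - 273.15 = 120.1500°C.
Linearly onto the Rømer scale: 7.5 + (120.1500 / 100) × (60 - 7.5) = 70.58°Rø.

70.58°Rø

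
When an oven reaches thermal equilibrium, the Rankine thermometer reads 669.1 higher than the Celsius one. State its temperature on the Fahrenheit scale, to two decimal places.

Let x be the Celsius reading; then the Rankine reading is 1.8·x + 491.67.
(1.8·x + 491.67) - x = 669.1  ⇒  (0.8)·x = 177.43  ⇒  x = 221.7875°C.
In Fahrenheit: 221.7875 × 1.8 + 32 = 431.22°F.

431.22°F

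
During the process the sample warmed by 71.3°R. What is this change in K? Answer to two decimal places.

39.61 K

An interval of 1°R corresponds to 5/9 K.
71.3 × 5/9 = 39.61.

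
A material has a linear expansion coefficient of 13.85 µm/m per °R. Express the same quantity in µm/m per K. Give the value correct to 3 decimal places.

24.930 µm/m per K

The quantity depends on a temperature interval, so only the ratio of degree sizes applies; the offset between the scales is irrelevant.
A change of 1 K is a change of 1.8°R, so per K the value is 13.85 × 1.8 = 24.930.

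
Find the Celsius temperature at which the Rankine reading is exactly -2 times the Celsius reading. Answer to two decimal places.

-129.39°C

Let C be the Celsius reading. The Rankine reading is R = 1.8·C + 491.67.
Require R = -2·C: 1.8·C + 491.67 = -2·C.
(3.8)·C = -491.67  ⇒  C = -129.39.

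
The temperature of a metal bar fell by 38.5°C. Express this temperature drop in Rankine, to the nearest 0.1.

69.3°R

An interval of 1°C corresponds to 1.8°R.
38.5 × 1.8 = 69.3.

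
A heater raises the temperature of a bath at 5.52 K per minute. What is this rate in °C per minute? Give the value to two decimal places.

5.52 °C/minute

The quantity depends on a temperature interval, so only the ratio of degree sizes applies; the offset between the scales is irrelevant.
A change of 1 K is a change of 1°C, so 5.52 × 1 = 5.52.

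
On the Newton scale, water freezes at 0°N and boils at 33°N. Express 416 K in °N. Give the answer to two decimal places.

First in Celsius: 416 - 273.15 = 142.8500°C.
Linearly onto the Newton scale: 0 + (142.8500 / 100) × (33 - 0) = 47.14°N.

47.14°N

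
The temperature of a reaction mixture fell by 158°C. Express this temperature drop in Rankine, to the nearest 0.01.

284.40°R

Only the scale ratio 1.8 matters for a change in temperature.
158 × 1.8 = 284.40.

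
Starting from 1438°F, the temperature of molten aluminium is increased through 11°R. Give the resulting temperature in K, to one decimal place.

1060.4 K

Initial temperature in Celsius: (1438 - 32) × 5/9 = 781.1111°C.
The 11°R change is an interval, so only the factor 5/9 applies: +11 × 5/9 = +6.1111°C.
Final Celsius temperature: 781.1111 + 6.1111 = 787.2222°C.
In kelvin: 787.2222 + 273.15 = 1060.4 K.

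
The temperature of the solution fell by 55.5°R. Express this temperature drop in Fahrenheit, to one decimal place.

Rankine and Fahrenheit degrees are the same size, so the interval is unchanged: 55.5.

55.5°F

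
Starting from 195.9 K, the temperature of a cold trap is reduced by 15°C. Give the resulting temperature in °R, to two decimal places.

Initial temperature in Celsius: 195.9 - 273.15 = -77.2500°C.
Final Celsius temperature: -77.2500 - 15.0000 = -92.2500°C.
In Rankine: -92.2500 × 1.8 + 491.67 = 325.62°R.

325.62°R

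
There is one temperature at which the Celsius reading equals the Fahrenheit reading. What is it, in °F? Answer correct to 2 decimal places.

-40.00°F

Let F be the Fahrenheit reading. The Celsius reading is C = 5/9·F - 17.7778.
Set C = F: 5/9·F - 17.7778 = F.
(-4/9)·F = 17.7778  ⇒  F = -40.00.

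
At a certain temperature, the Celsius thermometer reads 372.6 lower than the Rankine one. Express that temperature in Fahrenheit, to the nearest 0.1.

Let x be the Rankine reading; then the Celsius reading is 5/9·x - 273.15.
(5/9·x - 273.15) - x = -372.6  ⇒  (-4/9)·x = -99.45  ⇒  x = 223.7625°R.
In Celsius: (223.7625 - 491.67) × 5/9 = -148.8375°C.
In Fahrenheit: -148.8375 × 1.8 + 32 = -235.9°F.

-235.9°F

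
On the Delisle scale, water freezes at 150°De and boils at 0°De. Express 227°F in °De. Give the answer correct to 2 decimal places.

-12.50°De

First in Celsius: (227 - 32) × 5/9 = 108.3333°C.
Linearly onto the Delisle scale: 150 + (108.3333 / 100) × (0 - 150) = -12.50°De.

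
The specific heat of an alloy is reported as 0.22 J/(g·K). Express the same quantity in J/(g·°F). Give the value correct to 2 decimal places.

0.12 J/(g·°F)

Since only a temperature interval is involved, the additive offset between the scales drops out.
A change of 1°F is a change of 5/9 K, so per °F the value is 0.22 × 5/9 = 0.12.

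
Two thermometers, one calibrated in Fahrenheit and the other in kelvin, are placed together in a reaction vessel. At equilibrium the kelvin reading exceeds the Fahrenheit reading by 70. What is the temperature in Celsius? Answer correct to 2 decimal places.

Let x be the Fahrenheit reading; then the kelvin reading is 5/9·x + 255.372.
(5/9·x + 255.372) - x = 70  ⇒  (-4/9)·x = -185.372  ⇒  x = 417.0875°F.
In Celsius: (417.0875 - 32) × 5/9 = 213.94°C.

213.94°C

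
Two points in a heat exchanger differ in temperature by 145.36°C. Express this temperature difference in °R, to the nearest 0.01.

Only the scale ratio 1.8 matters for a change in temperature.
145.36 × 1.8 = 261.65.

261.65°R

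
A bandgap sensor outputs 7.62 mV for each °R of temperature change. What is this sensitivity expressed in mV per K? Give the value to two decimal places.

13.72 mV per K

Since only a temperature interval is involved, the additive offset between the scales drops out.
A change of 1 K is a change of 1.8°R, so per K the value is 7.62 × 1.8 = 13.72.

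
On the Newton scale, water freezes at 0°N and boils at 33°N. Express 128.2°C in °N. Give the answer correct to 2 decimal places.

Linearly onto the Newton scale: 0 + (128.2000 / 100) × (33 - 0) = 42.31°N.

42.31°N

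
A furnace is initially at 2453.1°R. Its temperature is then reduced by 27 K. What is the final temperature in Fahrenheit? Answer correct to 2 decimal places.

1944.83°F

Initial temperature in Celsius: (2453.1 - 491.67) × 5/9 = 1089.6833°C.
The 27 K change is an interval; Kelvin and Celsius degrees are the same size, so ΔC = -27°C.
Final Celsius temperature: 1089.6833 - 27.0000 = 1062.6833°C.
In Fahrenheit: 1062.6833 × 1.8 + 32 = 1944.83°F.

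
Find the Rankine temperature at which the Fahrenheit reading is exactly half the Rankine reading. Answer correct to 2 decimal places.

919.34°R

Let R be the Rankine reading. The Fahrenheit reading is F = 1·R - 459.67.
Require F = 0.5·R: 1·R - 459.67 = 0.5·R.
(0.5)·R = 459.67  ⇒  R = 919.34.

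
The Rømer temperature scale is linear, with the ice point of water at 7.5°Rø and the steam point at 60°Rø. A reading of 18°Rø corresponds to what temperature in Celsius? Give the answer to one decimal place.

Linear interpolation between the fixed points: C = (18 - 7.5) × 100 / (60 - 7.5) = 20.0000°C.

20.0°C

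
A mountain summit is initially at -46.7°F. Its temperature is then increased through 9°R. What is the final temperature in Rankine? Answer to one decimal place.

Initial temperature in Celsius: (-46.7 - 32) × 5/9 = -43.7222°C.
The 9°R change is an interval, so only the factor 5/9 applies: +9 × 5/9 = +5.0000°C.
Final Celsius temperature: -43.7222 + 5.0000 = -38.7222°C.
In Rankine: -38.7222 × 1.8 + 491.67 = 422.0°R.

422.0°R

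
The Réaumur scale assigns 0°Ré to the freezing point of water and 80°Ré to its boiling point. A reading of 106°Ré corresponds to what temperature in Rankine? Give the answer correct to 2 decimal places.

Linear interpolation between the fixed points: C = (106 - 0) × 100 / (80 - 0) = 132.5000°C.
Then 132.5000 × 1.8 + 491.67 = 730.17°R.

730.17°R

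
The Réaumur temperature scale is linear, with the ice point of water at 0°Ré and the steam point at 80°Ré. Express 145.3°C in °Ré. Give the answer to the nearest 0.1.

116.2°Ré

Linearly onto the Réaumur scale: 0 + (145.3000 / 100) × (80 - 0) = 116.2°Ré.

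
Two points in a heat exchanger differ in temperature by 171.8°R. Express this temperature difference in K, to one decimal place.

An interval of 1°R corresponds to 5/9 K.
171.8 × 5/9 = 95.4.

95.4 K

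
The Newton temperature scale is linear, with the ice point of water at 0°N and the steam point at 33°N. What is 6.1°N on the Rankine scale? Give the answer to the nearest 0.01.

Linear interpolation between the fixed points: C = (6.1 - 0) × 100 / (33 - 0) = 18.4848°C.
Then 18.4848 × 1.8 + 491.67 = 524.94°R.

524.94°R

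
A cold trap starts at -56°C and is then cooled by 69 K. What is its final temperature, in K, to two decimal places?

The 69 K change is an interval; Kelvin and Celsius degrees are the same size, so ΔC = -69°C.
Final Celsius temperature: -56.0000 - 69.0000 = -125.0000°C.
In kelvin: -125.0000 + 273.15 = 148.15 K.

148.15 K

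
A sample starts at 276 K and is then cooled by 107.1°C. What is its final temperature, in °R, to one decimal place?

304.0°R

Initial temperature in Celsius: 276 - 273.15 = 2.8500°C.
Final Celsius temperature: 2.8500 - 107.1000 = -104.2500°C.
In Rankine: -104.2500 × 1.8 + 491.67 = 304.0°R.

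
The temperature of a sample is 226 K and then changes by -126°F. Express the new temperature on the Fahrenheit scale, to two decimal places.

-178.87°F

Initial temperature in Celsius: 226 - 273.15 = -47.1500°C.
The 126°F change is an interval, so only the factor 5/9 applies: -126 × 5/9 = -70.0000°C.
Final Celsius temperature: -47.1500 - 70.0000 = -117.1500°C.
In Fahrenheit: -117.1500 × 1.8 + 32 = -178.87°F.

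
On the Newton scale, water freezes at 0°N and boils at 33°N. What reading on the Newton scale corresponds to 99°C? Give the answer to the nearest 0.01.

32.67°N

Linearly onto the Newton scale: 0 + (99.0000 / 100) × (33 - 0) = 32.67°N.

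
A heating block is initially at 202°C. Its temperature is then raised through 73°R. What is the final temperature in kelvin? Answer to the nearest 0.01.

The 73°R change is an interval, so only the factor 5/9 applies: +73 × 5/9 = +40.5556°C.
Final Celsius temperature: 202.0000 + 40.5556 = 242.5556°C.
In kelvin: 242.5556 + 273.15 = 515.71 K.

515.71 K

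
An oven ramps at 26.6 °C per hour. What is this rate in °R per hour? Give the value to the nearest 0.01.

47.88 °R/hour

The quantity depends on a temperature interval, so only the ratio of degree sizes applies; the offset between the scales is irrelevant.
A change of 1°C is a change of 1.8°R, so 26.6 × 1.8 = 47.88.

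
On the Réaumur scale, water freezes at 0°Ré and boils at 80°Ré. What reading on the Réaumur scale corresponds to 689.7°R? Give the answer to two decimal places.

First in Celsius: (689.7 - 491.67) × 5/9 = 110.0167°C.
Linearly onto the Réaumur scale: 0 + (110.0167 / 100) × (80 - 0) = 88.01°Ré.

88.01°Ré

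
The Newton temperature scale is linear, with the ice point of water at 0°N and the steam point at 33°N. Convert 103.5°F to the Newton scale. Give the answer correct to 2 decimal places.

13.11°N

First in Celsius: (103.5 - 32) × 5/9 = 39.7222°C.
Linearly onto the Newton scale: 0 + (39.7222 / 100) × (33 - 0) = 13.11°N.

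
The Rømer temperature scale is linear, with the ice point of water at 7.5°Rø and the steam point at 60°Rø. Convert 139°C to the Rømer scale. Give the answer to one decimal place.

Linearly onto the Rømer scale: 7.5 + (139.0000 / 100) × (60 - 7.5) = 80.5°Rø.

80.5°Rø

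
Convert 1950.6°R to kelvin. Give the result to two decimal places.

In Celsius: (1950.6 - 491.67) × 5/9 = 810.5167°C.
In kelvin: 810.5167 + 273.15 = 1083.67 K.

1083.67 K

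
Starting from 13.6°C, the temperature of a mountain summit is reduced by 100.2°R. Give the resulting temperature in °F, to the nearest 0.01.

The 100.2°R change is an interval, so only the factor 5/9 applies: -100.2 × 5/9 = -55.6667°C.
Final Celsius temperature: 13.6000 - 55.6667 = -42.0667°C.
In Fahrenheit: -42.0667 × 1.8 + 32 = -43.72°F.

-43.72°F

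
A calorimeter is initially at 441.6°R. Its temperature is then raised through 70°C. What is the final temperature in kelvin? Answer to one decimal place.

315.3 K

Initial temperature in Celsius: (441.6 - 491.67) × 5/9 = -27.8167°C.
Final Celsius temperature: -27.8167 + 70.0000 = 42.1833°C.
In kelvin: 42.1833 + 273.15 = 315.3 K.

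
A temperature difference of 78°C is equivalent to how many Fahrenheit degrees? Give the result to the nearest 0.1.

140.4°F

An interval of 1°C corresponds to 1.8°F.
78 × 1.8 = 140.4.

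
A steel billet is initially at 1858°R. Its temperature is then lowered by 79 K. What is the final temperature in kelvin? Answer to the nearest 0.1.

Initial temperature in Celsius: (1858 - 491.67) × 5/9 = 759.0722°C.
The 79 K change is an interval; Kelvin and Celsius degrees are the same size, so ΔC = -79°C.
Final Celsius temperature: 759.0722 - 79.0000 = 680.0722°C.
In kelvin: 680.0722 + 273.15 = 953.2 K.

953.2 K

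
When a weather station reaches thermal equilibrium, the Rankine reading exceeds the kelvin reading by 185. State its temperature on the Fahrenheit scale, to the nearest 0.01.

-43.42°F

Let x be the Rankine reading; then the kelvin reading is 5/9·x.
(5/9·x) - x = -185  ⇒  (-4/9)·x = -185  ⇒  x = 416.2500°R.
In Celsius: (416.25 - 491.67) × 5/9 = -41.9000°C.
In Fahrenheit: -41.9000 × 1.8 + 32 = -43.42°F.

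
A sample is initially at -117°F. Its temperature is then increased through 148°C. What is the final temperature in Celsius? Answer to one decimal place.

Initial temperature in Celsius: (-117 - 32) × 5/9 = -82.7778°C.
Final Celsius temperature: -82.7778 + 148.0000 = 65.2222°C.

65.2°C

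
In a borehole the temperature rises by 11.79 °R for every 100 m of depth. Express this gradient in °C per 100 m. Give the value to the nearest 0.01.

6.55 °C/100 m

Since only a temperature interval is involved, the additive offset between the scales drops out.
A change of 1°R is a change of 5/9°C, so 11.79 × 5/9 = 6.55.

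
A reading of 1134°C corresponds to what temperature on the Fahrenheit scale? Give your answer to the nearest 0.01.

In Fahrenheit: 1134.0000 × 1.8 + 32 = 2073.20°F.

2073.20°F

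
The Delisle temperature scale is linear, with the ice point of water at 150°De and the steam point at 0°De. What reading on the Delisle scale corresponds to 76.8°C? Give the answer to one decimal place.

Linearly onto the Delisle scale: 150 + (76.8000 / 100) × (0 - 150) = 34.8°De.

34.8°De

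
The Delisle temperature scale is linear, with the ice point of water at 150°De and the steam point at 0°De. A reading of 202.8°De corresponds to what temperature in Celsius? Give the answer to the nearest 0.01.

-35.20°C

Linear interpolation between the fixed points: C = (202.8 - 150) × 100 / (0 - 150) = -35.2000°C.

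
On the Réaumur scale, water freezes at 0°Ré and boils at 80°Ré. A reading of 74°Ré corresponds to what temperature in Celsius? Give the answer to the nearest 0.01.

Linear interpolation between the fixed points: C = (74 - 0) × 100 / (80 - 0) = 92.5000°C.

92.50°C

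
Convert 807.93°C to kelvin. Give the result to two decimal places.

1081.08 K

In kelvin: 807.9300 + 273.15 = 1081.08 K.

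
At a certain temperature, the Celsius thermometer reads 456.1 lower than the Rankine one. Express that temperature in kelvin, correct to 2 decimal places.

Let x be the Rankine reading; then the Celsius reading is 5/9·x - 273.15.
(5/9·x - 273.15) - x = -456.1  ⇒  (-4/9)·x = -182.95  ⇒  x = 411.6375°R.
In Celsius: (411.6375 - 491.67) × 5/9 = -44.4625°C.
In kelvin: -44.4625 + 273.15 = 228.69 K.

228.69 K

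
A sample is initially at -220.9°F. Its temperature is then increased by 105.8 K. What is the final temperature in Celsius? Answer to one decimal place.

-34.7°C

Initial temperature in Celsius: (-220.9 - 32) × 5/9 = -140.5000°C.
The 105.8 K change is an interval; Kelvin and Celsius degrees are the same size, so ΔC = +105.8°C.
Final Celsius temperature: -140.5000 + 105.8000 = -34.7000°C.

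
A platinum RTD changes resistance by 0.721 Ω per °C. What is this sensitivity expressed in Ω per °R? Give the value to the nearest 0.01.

0.40 Ω per °R

The quantity depends on a temperature interval, so only the ratio of degree sizes applies; the offset between the scales is irrelevant.
A change of 1°R is a change of 5/9°C, so per °R the value is 0.721 × 5/9 = 0.40.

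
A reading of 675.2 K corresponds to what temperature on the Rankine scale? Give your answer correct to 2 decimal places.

1215.36°R

In Celsius: 675.2 - 273.15 = 402.0500°C.
In Rankine: 402.0500 × 1.8 + 491.67 = 1215.36°R.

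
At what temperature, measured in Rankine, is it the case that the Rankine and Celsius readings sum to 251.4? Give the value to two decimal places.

337.21°R

Let R be the Rankine reading. The Celsius reading is C = 5/9·R - 273.15.
Require R + C = 251.4: (14/9)·R - 273.15 = 251.4.
R = (251.4 + 273.15) / (14/9) = 337.21.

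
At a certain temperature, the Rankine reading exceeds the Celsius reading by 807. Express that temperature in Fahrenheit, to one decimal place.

Let x be the Celsius reading; then the Rankine reading is 1.8·x + 491.67.
(1.8·x + 491.67) - x = 807  ⇒  (0.8)·x = 315.33  ⇒  x = 394.1625°C.
In Fahrenheit: 394.1625 × 1.8 + 32 = 741.5°F.

741.5°F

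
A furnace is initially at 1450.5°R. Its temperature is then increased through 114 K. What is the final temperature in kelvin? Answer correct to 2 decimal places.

Initial temperature in Celsius: (1450.5 - 491.67) × 5/9 = 532.6833°C.
The 114 K change is an interval; Kelvin and Celsius degrees are the same size, so ΔC = +114°C.
Final Celsius temperature: 532.6833 + 114.0000 = 646.6833°C.
In kelvin: 646.6833 + 273.15 = 919.83 K.

919.83 K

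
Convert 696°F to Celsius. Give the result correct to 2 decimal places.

368.89°C

In Celsius: (696 - 32) × 5/9 = 368.8889°C.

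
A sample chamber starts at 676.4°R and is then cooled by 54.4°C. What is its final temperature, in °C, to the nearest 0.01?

48.23°C

Initial temperature in Celsius: (676.4 - 491.67) × 5/9 = 102.6278°C.
Final Celsius temperature: 102.6278 - 54.4000 = 48.2278°C.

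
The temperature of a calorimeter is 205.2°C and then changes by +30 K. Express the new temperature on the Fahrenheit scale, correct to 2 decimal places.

455.36°F

The 30 K change is an interval; Kelvin and Celsius degrees are the same size, so ΔC = +30°C.
Final Celsius temperature: 205.2000 + 30.0000 = 235.2000°C.
In Fahrenheit: 235.2000 × 1.8 + 32 = 455.36°F.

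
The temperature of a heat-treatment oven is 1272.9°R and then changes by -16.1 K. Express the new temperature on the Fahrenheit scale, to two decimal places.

Initial temperature in Celsius: (1272.9 - 491.67) × 5/9 = 434.0167°C.
The 16.1 K change is an interval; Kelvin and Celsius degrees are the same size, so ΔC = -16.1°C.
Final Celsius temperature: 434.0167 - 16.1000 = 417.9167°C.
In Fahrenheit: 417.9167 × 1.8 + 32 = 784.25°F.

784.25°F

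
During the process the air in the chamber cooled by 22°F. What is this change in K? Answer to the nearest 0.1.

An interval of 1°F corresponds to 5/9 K.
22 × 5/9 = 12.2.

12.2 K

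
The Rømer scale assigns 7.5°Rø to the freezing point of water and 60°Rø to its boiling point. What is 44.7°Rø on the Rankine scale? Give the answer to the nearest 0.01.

Linear interpolation between the fixed points: C = (44.7 - 7.5) × 100 / (60 - 7.5) = 70.8571°C.
Then 70.8571 × 1.8 + 491.67 = 619.21°R.

619.21°R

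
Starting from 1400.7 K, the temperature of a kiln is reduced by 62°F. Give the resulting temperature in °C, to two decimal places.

Initial temperature in Celsius: 1400.7 - 273.15 = 1127.5500°C.
The 62°F change is an interval, so only the factor 5/9 applies: -62 × 5/9 = -34.4444°C.
Final Celsius temperature: 1127.5500 - 34.4444 = 1093.1056°C.

1093.11°C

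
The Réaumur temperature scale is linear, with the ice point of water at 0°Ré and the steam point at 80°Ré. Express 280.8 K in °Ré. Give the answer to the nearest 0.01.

First in Celsius: 280.8 - 273.15 = 7.6500°C.
Linearly onto the Réaumur scale: 0 + (7.6500 / 100) × (80 - 0) = 6.12°Ré.

6.12°Ré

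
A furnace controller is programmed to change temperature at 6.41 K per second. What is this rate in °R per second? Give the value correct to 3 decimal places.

11.538 °R/second

The quantity depends on a temperature interval, so only the ratio of degree sizes applies; the offset between the scales is irrelevant.
A change of 1 K is a change of 1.8°R, so 6.41 × 1.8 = 11.538.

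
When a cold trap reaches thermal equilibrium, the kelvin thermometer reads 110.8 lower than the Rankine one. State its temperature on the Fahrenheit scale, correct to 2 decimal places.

Let x be the Rankine reading; then the kelvin reading is 5/9·x.
(5/9·x) - x = -110.8  ⇒  (-4/9)·x = -110.8  ⇒  x = 249.3000°R.
In Celsius: (249.3 - 491.67) × 5/9 = -134.6500°C.
In Fahrenheit: -134.6500 × 1.8 + 32 = -210.37°F.

-210.37°F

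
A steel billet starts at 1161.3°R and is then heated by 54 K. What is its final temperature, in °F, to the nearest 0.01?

798.83°F

Initial temperature in Celsius: (1161.3 - 491.67) × 5/9 = 372.0167°C.
The 54 K change is an interval; Kelvin and Celsius degrees are the same size, so ΔC = +54°C.
Final Celsius temperature: 372.0167 + 54.0000 = 426.0167°C.
In Fahrenheit: 426.0167 × 1.8 + 32 = 798.83°F.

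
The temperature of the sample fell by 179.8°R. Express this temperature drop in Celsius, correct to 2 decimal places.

An interval of 1°R corresponds to 5/9°C.
179.8 × 5/9 = 99.89.

99.89°C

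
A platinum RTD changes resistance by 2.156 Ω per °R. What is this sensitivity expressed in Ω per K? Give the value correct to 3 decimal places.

3.881 Ω per K

Since only a temperature interval is involved, the additive offset between the scales drops out.
A change of 1 K is a change of 1.8°R, so per K the value is 2.156 × 1.8 = 3.881.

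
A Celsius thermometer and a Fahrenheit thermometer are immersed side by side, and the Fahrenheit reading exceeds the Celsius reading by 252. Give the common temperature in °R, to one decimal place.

986.7°R

Let x be the Celsius reading; then the Fahrenheit reading is 1.8·x + 32.
(1.8·x + 32) - x = 252  ⇒  (0.8)·x = 220  ⇒  x = 275.0000°C.
In Rankine: 275.0000 × 1.8 + 491.67 = 986.7°R.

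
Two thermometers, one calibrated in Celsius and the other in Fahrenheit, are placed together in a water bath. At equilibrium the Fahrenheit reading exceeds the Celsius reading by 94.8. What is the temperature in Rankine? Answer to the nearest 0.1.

Let x be the Celsius reading; then the Fahrenheit reading is 1.8·x + 32.
(1.8·x + 32) - x = 94.8  ⇒  (0.8)·x = 62.8  ⇒  x = 78.5000°C.
In Rankine: 78.5000 × 1.8 + 491.67 = 633.0°R.

633.0°R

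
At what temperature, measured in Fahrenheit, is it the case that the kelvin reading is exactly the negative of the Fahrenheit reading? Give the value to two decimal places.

Let F be the Fahrenheit reading. The kelvin reading is K = 5/9·F + 255.372.
Require K = -1·F: 5/9·F + 255.372 = -1·F.
(14/9)·F = -255.372  ⇒  F = -164.17.

-164.17°F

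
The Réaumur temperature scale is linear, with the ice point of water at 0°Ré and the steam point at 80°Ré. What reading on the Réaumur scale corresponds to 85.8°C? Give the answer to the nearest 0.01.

68.64°Ré

Linearly onto the Réaumur scale: 0 + (85.8000 / 100) × (80 - 0) = 68.64°Ré.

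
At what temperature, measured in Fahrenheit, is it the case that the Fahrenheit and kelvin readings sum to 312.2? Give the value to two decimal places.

Let F be the Fahrenheit reading. The kelvin reading is K = 5/9·F + 255.372.
Require F + K = 312.2: (14/9)·F + 255.372 = 312.2.
F = (312.2 - 255.372) / (14/9) = 36.53.

36.53°F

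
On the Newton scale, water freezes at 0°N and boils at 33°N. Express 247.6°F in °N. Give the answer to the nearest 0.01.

First in Celsius: (247.6 - 32) × 5/9 = 119.7778°C.
Linearly onto the Newton scale: 0 + (119.7778 / 100) × (33 - 0) = 39.53°N.

39.53°N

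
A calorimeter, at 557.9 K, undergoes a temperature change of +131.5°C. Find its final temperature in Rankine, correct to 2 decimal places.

Initial temperature in Celsius: 557.9 - 273.15 = 284.7500°C.
Final Celsius temperature: 284.7500 + 131.5000 = 416.2500°C.
In Rankine: 416.2500 × 1.8 + 491.67 = 1240.92°R.

1240.92°R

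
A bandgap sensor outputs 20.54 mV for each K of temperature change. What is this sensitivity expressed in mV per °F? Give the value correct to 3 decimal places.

Since only a temperature interval is involved, the additive offset between the scales drops out.
A change of 1°F is a change of 5/9 K, so per °F the value is 20.54 × 5/9 = 11.411.

11.411 mV per °F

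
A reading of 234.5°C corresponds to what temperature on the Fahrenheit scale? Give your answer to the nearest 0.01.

In Fahrenheit: 234.5000 × 1.8 + 32 = 454.10°F.

454.10°F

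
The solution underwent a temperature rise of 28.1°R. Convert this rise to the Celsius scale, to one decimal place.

Only the scale ratio 5/9 matters for a change in temperature.
28.1 × 5/9 = 15.6.

15.6°C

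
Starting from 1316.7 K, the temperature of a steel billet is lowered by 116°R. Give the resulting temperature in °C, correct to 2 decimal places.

Initial temperature in Celsius: 1316.7 - 273.15 = 1043.5500°C.
The 116°R change is an interval, so only the factor 5/9 applies: -116 × 5/9 = -64.4444°C.
Final Celsius temperature: 1043.5500 - 64.4444 = 979.1056°C.

979.11°C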